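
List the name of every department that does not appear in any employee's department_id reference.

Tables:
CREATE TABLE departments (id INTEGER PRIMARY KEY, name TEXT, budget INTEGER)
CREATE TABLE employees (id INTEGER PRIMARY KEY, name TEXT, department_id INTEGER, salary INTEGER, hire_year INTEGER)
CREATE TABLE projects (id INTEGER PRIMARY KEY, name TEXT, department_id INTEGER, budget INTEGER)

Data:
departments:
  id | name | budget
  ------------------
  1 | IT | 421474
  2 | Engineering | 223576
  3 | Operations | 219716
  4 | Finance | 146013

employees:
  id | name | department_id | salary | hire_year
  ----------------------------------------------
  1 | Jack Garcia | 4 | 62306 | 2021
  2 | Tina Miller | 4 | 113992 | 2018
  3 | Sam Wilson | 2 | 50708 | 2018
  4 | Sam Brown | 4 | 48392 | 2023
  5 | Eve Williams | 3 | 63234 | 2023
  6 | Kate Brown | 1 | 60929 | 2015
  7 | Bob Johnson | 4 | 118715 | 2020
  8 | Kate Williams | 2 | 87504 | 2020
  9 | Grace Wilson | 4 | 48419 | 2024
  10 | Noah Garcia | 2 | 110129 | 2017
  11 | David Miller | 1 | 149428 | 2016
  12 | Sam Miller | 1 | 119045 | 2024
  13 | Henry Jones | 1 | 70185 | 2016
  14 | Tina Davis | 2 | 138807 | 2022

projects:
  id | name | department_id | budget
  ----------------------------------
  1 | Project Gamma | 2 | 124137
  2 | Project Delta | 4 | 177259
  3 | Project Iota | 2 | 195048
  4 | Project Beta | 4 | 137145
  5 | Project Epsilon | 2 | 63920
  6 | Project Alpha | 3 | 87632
SELECT p.name FROM departments p LEFT JOIN employees c ON c.department_id = p.id WHERE c.id IS NULL

Execution result:
(no rows)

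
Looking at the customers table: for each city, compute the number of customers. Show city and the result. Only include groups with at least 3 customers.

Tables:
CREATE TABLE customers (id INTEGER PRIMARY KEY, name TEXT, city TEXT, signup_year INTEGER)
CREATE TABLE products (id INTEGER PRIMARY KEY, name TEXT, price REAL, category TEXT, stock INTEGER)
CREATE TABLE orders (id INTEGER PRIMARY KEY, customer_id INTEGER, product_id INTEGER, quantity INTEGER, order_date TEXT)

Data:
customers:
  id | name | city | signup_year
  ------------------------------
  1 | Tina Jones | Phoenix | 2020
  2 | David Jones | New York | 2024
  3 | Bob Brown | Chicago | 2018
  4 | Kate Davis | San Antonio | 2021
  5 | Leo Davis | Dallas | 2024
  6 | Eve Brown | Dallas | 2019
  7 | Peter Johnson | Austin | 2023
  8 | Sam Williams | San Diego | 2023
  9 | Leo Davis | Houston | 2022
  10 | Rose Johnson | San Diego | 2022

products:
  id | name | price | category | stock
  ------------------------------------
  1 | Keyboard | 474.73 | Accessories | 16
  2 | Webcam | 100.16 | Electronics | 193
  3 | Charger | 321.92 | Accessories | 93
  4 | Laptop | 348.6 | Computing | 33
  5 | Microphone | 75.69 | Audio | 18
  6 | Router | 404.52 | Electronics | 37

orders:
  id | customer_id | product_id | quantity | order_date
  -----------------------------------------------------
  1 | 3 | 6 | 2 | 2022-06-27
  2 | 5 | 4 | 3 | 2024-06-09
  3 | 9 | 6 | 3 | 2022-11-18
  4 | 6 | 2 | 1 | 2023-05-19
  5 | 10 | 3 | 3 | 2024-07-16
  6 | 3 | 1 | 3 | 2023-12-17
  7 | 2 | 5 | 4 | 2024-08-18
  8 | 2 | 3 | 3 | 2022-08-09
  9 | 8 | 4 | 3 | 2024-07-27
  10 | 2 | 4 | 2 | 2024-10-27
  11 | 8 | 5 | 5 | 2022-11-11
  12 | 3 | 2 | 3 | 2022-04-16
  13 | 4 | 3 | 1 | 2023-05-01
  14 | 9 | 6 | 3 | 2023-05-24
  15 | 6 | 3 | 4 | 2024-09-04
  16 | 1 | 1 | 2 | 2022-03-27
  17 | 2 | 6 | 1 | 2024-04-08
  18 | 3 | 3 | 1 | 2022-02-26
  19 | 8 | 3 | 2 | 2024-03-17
SELECT city, COUNT(*) AS n FROM customers GROUP BY city HAVING COUNT(*) >= 3

Execution result:
(no rows)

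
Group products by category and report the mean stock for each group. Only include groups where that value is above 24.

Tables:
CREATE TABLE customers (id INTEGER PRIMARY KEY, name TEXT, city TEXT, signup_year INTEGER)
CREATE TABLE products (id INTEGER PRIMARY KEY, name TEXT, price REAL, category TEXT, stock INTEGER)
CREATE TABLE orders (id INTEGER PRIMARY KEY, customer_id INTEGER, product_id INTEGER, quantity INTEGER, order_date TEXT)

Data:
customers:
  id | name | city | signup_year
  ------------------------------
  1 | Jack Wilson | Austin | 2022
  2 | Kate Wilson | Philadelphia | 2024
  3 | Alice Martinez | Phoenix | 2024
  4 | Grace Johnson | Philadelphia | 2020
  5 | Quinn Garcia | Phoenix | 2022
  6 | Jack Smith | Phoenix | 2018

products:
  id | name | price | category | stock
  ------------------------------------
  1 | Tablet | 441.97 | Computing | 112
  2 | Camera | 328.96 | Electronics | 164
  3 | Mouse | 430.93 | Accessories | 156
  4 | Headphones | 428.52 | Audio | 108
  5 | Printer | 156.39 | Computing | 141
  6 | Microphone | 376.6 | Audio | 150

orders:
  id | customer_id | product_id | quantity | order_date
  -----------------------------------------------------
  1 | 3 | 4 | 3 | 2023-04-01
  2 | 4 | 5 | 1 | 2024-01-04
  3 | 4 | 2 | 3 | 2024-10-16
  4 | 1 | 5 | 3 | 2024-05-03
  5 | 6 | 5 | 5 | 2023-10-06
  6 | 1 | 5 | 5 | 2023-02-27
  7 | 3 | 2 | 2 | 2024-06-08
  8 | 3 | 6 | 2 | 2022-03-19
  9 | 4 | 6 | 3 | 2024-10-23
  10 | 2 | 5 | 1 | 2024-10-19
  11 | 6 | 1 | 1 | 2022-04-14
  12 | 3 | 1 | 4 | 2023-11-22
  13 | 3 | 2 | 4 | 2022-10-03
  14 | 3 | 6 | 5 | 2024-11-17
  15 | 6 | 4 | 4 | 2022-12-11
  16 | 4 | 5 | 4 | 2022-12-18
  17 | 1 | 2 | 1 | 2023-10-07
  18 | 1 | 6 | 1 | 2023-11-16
SELECT category, AVG(stock) AS avg_stock FROM products GROUP BY category HAVING AVG(stock) > 24

Execution result:
category | avg_stock
Accessories | 156.00
Audio | 129.00
Computing | 126.50
Electronics | 164.00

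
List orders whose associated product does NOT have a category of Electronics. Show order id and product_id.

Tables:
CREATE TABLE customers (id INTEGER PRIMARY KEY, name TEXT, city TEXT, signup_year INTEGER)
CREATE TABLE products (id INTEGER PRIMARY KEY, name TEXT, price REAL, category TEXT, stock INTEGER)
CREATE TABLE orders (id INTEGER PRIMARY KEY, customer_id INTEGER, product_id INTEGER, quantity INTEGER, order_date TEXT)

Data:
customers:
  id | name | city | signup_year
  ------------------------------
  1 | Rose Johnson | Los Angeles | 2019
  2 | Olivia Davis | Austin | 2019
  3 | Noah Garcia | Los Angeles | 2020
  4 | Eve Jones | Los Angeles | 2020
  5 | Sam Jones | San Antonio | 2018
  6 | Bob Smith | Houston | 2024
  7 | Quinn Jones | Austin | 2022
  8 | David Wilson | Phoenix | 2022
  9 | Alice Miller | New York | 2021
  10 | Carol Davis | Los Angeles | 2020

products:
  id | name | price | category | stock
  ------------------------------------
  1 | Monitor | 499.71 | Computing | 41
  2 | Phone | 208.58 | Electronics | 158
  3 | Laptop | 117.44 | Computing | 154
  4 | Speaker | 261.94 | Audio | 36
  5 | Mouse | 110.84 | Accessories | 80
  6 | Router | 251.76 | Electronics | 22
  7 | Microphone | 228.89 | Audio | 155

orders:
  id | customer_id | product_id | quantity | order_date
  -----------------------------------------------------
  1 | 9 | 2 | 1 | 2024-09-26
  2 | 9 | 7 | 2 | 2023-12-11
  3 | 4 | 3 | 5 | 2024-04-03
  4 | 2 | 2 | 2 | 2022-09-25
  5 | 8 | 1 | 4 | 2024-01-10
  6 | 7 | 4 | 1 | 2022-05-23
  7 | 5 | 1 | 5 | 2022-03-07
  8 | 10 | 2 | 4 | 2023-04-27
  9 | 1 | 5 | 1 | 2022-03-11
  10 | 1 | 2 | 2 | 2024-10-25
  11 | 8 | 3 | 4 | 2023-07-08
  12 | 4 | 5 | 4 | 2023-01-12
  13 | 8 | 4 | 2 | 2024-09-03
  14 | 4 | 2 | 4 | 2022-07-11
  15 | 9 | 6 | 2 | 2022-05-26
SELECT id, product_id FROM orders WHERE product_id NOT IN (SELECT id FROM products WHERE category = 'Electronics')

Execution result:
id | product_id
2 | 7
3 | 3
5 | 1
6 | 4
7 | 1
9 | 5
11 | 3
12 | 5
13 | 4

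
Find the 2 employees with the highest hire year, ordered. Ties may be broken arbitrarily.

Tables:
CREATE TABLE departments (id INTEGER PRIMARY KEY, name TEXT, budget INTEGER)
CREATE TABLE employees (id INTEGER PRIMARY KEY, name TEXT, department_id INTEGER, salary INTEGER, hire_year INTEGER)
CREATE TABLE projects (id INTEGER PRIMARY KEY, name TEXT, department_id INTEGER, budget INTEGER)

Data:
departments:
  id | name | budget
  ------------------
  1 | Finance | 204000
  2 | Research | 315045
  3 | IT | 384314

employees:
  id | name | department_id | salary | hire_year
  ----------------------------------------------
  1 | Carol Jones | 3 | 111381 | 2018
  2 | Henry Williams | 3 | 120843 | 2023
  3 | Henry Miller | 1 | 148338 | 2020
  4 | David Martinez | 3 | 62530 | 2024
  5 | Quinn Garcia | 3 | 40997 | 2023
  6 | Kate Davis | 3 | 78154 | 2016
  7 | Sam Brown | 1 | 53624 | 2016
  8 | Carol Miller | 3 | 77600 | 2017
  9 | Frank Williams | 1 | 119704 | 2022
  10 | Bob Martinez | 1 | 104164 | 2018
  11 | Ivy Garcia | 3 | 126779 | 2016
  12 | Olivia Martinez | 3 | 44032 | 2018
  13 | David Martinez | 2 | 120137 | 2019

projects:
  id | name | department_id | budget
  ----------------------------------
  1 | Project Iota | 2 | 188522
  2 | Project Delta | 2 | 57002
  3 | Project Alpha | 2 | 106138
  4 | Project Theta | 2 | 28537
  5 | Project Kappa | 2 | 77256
SELECT name, hire_year FROM employees ORDER BY hire_year DESC LIMIT 2

Execution result:
name | hire_year
David Martinez | 2024
Henry Williams | 2023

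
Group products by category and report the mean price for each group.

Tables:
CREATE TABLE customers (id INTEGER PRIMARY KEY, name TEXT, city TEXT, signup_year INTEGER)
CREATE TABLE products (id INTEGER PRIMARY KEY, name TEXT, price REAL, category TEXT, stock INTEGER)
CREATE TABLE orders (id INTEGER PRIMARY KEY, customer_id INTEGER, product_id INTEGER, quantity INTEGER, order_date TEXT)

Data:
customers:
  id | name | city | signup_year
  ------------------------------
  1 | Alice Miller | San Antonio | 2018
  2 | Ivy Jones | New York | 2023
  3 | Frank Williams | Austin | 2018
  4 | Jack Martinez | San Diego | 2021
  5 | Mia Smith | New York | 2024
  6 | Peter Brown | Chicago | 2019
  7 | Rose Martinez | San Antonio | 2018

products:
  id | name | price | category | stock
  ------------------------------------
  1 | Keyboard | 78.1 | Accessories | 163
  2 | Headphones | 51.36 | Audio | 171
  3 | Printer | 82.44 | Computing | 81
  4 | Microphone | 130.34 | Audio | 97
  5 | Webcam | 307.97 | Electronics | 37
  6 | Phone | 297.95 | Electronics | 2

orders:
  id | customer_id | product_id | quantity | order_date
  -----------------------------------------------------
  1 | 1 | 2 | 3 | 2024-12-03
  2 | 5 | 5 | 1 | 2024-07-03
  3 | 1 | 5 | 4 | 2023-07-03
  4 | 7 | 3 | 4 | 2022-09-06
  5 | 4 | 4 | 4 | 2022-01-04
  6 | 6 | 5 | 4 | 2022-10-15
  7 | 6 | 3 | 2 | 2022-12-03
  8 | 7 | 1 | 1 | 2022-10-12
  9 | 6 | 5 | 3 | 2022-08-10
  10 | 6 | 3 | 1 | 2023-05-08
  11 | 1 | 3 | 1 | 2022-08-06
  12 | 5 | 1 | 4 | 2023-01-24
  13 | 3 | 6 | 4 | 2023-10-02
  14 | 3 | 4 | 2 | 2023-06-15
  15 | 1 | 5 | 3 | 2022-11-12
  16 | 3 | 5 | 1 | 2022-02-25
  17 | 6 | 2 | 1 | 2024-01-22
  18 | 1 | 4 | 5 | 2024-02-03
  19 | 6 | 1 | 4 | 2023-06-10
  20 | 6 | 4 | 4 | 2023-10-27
SELECT category, AVG(price) AS avg_price FROM products GROUP BY category

Execution result:
category | avg_price
Accessories | 78.10
Audio | 90.85
Computing | 82.44
Electronics | 302.96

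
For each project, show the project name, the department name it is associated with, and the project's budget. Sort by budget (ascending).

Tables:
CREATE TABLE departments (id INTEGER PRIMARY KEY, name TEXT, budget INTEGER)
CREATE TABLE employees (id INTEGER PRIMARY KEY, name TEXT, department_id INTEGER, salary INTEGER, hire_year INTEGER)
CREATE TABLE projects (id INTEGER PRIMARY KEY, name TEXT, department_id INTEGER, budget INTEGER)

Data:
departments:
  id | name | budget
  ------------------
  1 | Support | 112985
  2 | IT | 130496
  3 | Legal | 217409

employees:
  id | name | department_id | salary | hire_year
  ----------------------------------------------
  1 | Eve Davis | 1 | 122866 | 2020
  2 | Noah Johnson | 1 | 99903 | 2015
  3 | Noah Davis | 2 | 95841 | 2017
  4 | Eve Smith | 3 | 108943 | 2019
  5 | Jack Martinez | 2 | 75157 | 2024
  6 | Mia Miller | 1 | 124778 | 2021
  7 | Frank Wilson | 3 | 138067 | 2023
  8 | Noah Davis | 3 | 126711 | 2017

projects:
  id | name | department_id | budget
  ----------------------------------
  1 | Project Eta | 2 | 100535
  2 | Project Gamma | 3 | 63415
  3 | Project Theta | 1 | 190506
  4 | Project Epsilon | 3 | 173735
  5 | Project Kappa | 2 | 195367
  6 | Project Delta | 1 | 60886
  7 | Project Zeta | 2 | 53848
SELECT c.name, p.name AS department, c.budget FROM projects c JOIN departments p ON c.department_id = p.id ORDER BY c.budget ASC

Execution result:
name | department | budget
Project Zeta | IT | 53848
Project Delta | Support | 60886
Project Gamma | Legal | 63415
Project Eta | IT | 100535
Project Epsilon | Legal | 173735
Project Theta | Support | 190506
Project Kappa | IT | 195367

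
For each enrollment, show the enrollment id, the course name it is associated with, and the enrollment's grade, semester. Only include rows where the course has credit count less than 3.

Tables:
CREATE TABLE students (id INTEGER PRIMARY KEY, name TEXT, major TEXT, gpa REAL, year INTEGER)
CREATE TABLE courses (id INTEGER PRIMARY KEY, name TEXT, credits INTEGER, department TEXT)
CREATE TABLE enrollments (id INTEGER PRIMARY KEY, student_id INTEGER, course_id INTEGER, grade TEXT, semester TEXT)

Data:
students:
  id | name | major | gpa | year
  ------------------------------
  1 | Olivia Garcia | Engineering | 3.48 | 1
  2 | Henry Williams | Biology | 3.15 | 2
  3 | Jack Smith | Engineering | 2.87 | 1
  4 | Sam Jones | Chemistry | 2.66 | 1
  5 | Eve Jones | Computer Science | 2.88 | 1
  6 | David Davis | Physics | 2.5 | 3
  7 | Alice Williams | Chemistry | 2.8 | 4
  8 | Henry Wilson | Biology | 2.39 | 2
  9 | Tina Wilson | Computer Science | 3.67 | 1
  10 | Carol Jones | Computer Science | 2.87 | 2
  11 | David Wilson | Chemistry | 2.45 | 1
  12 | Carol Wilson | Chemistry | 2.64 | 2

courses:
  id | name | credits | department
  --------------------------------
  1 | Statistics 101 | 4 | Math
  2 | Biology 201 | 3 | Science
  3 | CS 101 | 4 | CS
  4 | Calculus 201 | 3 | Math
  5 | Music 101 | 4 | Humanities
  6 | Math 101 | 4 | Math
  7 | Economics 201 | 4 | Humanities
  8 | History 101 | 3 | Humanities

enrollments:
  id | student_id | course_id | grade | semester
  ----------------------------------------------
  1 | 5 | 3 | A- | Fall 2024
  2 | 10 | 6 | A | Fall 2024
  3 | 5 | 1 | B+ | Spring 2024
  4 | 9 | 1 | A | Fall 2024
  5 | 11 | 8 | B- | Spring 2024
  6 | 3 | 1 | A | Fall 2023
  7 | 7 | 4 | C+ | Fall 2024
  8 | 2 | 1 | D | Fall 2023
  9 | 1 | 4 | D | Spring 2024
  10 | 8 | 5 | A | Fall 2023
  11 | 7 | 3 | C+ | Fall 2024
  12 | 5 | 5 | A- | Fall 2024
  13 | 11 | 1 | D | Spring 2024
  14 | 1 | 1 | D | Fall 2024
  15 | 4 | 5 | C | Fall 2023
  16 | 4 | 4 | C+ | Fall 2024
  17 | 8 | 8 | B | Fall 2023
SELECT c.id, p.name AS course, c.grade, c.semester FROM enrollments c JOIN courses p ON c.course_id = p.id WHERE p.credits < 3

Execution result:
(no rows)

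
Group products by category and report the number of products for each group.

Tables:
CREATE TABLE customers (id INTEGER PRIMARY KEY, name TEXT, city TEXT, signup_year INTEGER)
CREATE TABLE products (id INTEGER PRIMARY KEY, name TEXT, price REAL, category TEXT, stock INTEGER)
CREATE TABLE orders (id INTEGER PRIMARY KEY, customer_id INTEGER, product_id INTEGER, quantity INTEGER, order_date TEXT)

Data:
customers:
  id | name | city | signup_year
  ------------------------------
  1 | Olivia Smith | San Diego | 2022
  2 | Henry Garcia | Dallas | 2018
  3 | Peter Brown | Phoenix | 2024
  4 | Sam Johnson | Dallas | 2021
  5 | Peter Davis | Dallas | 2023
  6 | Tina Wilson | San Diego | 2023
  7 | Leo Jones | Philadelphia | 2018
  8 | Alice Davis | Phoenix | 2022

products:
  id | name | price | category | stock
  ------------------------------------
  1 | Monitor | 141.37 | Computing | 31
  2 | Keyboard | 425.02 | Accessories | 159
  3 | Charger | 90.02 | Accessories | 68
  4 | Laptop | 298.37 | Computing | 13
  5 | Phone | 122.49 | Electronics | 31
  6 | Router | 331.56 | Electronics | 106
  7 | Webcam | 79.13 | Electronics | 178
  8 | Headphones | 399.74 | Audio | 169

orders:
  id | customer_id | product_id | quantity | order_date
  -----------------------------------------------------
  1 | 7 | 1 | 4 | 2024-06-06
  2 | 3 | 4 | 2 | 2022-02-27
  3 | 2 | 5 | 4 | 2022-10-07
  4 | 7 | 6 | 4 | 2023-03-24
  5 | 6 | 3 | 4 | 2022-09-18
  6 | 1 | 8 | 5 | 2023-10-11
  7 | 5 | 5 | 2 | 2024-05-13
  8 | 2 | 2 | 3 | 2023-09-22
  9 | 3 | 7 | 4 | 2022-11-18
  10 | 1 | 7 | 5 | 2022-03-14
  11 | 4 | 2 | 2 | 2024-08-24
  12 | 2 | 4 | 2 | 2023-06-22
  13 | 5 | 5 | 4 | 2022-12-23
SELECT category, COUNT(*) AS n FROM products GROUP BY category

Execution result:
category | n
Accessories | 2
Audio | 1
Computing | 2
Electronics | 3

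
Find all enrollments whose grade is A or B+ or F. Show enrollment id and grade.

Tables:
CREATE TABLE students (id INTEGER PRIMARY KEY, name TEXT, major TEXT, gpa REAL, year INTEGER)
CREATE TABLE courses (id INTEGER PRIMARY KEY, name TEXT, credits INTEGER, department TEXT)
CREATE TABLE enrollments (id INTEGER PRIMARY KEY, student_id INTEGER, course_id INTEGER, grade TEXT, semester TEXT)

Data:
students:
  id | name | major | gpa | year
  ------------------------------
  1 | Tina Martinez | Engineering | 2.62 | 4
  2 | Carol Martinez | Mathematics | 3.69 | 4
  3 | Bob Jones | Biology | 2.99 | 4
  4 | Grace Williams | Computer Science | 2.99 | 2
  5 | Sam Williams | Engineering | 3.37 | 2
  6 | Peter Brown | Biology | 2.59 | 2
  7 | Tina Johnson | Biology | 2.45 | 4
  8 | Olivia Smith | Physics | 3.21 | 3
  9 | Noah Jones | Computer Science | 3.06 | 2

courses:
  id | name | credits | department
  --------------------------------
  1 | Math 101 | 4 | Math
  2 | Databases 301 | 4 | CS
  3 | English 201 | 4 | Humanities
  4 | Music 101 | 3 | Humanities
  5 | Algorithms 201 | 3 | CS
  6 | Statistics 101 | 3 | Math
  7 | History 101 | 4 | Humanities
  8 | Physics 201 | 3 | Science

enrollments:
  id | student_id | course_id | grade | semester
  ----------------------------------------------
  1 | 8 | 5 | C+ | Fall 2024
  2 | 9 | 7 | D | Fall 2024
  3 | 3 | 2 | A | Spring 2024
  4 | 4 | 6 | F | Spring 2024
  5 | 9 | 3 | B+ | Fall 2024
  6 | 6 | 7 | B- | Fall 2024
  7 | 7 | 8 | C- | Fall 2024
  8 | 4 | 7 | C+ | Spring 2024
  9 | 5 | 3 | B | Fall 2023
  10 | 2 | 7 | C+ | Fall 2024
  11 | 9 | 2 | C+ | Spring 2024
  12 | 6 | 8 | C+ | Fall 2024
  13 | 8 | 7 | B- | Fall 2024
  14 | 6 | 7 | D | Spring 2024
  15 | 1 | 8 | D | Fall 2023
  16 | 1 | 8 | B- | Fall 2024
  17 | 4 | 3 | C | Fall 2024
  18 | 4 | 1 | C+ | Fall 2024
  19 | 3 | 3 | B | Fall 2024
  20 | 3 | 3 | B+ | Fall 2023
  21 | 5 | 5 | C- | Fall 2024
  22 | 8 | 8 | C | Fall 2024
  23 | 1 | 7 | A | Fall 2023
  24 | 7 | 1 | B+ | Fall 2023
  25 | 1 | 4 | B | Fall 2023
SELECT id, grade FROM enrollments WHERE grade IN ('A', 'B+', 'F')

Execution result:
id | grade
3 | A
4 | F
5 | B+
20 | B+
23 | A
24 | B+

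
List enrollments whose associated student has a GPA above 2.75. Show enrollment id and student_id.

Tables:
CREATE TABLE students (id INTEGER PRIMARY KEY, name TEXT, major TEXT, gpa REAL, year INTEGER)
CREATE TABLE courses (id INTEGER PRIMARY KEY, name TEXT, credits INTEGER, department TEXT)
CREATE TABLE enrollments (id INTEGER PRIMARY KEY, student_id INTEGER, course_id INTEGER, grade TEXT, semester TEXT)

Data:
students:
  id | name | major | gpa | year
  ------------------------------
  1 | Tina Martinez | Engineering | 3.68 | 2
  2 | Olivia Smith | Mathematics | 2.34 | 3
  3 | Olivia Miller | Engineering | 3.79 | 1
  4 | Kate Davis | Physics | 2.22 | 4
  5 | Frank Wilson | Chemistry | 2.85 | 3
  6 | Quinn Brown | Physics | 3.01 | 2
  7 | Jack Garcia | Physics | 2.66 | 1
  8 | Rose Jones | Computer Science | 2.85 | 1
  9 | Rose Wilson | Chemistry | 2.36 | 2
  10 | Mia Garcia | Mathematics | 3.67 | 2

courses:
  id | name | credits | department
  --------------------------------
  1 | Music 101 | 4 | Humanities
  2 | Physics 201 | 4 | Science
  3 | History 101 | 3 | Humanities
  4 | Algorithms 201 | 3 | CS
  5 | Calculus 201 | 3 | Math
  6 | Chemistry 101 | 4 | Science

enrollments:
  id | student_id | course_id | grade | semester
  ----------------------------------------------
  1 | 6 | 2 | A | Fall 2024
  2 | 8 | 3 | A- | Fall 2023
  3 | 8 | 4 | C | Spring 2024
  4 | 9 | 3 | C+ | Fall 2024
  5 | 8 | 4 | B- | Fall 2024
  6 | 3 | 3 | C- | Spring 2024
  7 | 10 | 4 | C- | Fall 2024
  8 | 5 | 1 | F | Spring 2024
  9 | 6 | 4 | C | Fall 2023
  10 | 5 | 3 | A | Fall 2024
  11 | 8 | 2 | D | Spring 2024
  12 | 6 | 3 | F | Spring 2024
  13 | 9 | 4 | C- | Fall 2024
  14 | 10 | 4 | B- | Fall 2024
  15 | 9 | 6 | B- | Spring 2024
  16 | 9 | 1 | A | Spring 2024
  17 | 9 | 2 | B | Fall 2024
SELECT id, student_id FROM enrollments WHERE student_id IN (SELECT id FROM students WHERE gpa > 2.75)

Execution result:
id | student_id
1 | 6
2 | 8
3 | 8
5 | 8
6 | 3
7 | 10
8 | 5
9 | 6
10 | 5
11 | 8
12 | 6
14 | 10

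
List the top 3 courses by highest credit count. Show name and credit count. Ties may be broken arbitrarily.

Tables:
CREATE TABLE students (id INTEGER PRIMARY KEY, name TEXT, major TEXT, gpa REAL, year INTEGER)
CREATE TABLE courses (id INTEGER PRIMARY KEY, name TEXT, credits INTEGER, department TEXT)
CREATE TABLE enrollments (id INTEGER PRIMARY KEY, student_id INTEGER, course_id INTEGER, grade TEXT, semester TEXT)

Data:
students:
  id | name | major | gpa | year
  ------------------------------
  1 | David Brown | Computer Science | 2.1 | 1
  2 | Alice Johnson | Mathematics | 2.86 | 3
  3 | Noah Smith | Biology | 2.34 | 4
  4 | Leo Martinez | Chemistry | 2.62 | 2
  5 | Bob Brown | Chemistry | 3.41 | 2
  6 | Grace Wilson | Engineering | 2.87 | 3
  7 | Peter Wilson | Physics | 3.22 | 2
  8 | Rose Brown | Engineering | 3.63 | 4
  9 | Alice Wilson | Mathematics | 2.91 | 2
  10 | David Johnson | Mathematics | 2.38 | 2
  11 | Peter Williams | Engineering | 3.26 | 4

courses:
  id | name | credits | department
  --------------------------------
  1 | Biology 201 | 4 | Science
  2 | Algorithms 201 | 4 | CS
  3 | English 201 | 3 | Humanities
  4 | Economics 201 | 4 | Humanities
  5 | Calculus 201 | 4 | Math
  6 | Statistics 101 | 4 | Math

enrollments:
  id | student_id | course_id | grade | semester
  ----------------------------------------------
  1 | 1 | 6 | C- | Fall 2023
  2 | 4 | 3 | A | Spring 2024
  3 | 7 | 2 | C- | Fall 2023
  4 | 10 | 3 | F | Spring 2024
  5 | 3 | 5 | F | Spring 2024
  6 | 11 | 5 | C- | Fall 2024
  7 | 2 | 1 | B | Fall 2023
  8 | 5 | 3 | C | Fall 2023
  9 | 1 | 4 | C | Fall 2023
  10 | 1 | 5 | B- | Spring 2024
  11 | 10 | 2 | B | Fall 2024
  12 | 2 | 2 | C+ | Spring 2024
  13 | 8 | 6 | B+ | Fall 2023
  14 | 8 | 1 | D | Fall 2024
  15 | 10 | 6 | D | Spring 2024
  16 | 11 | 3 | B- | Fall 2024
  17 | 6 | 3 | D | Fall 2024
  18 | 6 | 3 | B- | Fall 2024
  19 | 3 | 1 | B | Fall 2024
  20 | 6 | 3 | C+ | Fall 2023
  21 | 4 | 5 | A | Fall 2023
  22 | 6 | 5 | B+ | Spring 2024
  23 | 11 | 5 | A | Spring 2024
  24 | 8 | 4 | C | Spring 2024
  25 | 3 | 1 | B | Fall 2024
SELECT name, credits FROM courses ORDER BY credits DESC LIMIT 3

Execution result:
name | credits
Biology 201 | 4
Algorithms 201 | 4
Economics 201 | 4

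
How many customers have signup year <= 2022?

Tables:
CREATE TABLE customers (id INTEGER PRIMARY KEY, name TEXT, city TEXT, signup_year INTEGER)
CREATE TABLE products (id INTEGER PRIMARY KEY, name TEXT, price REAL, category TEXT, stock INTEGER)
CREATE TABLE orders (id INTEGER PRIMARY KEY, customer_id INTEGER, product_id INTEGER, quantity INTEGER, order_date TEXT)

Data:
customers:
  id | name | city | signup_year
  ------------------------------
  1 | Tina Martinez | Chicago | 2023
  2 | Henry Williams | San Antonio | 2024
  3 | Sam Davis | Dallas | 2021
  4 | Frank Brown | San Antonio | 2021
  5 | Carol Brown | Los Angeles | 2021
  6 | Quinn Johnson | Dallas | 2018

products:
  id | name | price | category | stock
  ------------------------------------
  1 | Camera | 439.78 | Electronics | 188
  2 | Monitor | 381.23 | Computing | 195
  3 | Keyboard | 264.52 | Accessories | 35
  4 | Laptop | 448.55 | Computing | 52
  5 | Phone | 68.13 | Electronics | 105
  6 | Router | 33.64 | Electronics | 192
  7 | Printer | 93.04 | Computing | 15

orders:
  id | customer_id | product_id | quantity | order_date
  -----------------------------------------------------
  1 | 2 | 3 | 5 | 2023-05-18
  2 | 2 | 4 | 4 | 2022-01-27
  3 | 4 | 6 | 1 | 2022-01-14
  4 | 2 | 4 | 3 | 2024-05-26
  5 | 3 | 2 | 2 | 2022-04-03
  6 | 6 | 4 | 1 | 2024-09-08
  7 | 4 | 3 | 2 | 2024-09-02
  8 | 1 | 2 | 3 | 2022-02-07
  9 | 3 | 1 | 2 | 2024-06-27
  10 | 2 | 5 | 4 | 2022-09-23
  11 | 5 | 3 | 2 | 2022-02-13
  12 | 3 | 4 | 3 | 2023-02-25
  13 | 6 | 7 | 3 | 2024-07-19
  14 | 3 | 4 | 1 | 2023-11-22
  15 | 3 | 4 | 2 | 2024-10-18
SELECT COUNT(*) FROM customers WHERE signup_year <= 2022

Execution result:
4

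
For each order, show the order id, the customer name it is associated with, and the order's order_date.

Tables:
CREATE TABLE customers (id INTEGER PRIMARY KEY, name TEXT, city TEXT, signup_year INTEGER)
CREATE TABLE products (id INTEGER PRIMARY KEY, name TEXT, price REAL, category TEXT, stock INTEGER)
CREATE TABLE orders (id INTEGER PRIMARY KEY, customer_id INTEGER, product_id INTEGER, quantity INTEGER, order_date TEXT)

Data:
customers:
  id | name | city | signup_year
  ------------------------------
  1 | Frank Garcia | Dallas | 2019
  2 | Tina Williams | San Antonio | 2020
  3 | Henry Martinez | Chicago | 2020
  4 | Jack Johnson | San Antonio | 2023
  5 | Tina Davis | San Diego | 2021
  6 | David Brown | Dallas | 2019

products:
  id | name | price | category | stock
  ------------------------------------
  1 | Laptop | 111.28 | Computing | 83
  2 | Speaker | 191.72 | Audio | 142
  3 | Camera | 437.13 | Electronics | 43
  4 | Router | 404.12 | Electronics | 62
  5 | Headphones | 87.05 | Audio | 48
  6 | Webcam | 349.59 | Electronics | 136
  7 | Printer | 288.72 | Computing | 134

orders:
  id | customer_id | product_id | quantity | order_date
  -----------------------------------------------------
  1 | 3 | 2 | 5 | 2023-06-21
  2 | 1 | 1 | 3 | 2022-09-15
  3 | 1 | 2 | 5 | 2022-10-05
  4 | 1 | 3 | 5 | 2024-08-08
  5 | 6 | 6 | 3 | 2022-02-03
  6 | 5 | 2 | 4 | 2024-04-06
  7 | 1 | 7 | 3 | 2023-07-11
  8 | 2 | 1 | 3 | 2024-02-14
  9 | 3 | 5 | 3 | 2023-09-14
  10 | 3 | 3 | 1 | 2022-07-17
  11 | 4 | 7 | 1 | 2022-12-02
SELECT c.id, p.name AS customer, c.order_date FROM orders c JOIN customers p ON c.customer_id = p.id

Execution result:
id | customer | order_date
1 | Henry Martinez | 2023-06-21
2 | Frank Garcia | 2022-09-15
3 | Frank Garcia | 2022-10-05
4 | Frank Garcia | 2024-08-08
5 | David Brown | 2022-02-03
6 | Tina Davis | 2024-04-06
7 | Frank Garcia | 2023-07-11
8 | Tina Williams | 2024-02-14
9 | Henry Martinez | 2023-09-14
10 | Henry Martinez | 2022-07-17
11 | Jack Johnson | 2022-12-02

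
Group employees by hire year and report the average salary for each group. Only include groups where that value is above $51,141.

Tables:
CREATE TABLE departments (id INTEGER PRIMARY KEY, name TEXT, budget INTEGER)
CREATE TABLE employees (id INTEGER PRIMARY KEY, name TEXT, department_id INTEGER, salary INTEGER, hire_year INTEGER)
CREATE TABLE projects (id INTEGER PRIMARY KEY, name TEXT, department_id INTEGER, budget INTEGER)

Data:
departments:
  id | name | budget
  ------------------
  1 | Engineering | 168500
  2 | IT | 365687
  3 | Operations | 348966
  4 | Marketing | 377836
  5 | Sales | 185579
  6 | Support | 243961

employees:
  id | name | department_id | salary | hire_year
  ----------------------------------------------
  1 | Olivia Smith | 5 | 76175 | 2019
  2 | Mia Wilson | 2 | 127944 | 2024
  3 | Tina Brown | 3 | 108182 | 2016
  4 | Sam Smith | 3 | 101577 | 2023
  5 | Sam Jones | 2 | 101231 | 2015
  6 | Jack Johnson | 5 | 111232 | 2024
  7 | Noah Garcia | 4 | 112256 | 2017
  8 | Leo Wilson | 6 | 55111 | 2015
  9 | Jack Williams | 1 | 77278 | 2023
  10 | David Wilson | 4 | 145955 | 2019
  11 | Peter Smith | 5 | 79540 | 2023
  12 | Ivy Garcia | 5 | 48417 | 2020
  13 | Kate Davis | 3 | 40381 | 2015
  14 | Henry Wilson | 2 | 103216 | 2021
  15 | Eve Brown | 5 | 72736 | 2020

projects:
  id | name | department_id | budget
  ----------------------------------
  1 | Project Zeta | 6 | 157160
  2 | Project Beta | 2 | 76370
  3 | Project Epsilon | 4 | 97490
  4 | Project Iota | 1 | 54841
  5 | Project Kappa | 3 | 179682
SELECT hire_year, AVG(salary) AS avg_salary FROM employees GROUP BY hire_year HAVING AVG(salary) > 51141

Execution result:
hire_year | avg_salary
2015 | 65574.33
2016 | 108182.00
2017 | 112256.00
2019 | 111065.00
2020 | 60576.50
2021 | 103216.00
2023 | 86131.67
2024 | 119588.00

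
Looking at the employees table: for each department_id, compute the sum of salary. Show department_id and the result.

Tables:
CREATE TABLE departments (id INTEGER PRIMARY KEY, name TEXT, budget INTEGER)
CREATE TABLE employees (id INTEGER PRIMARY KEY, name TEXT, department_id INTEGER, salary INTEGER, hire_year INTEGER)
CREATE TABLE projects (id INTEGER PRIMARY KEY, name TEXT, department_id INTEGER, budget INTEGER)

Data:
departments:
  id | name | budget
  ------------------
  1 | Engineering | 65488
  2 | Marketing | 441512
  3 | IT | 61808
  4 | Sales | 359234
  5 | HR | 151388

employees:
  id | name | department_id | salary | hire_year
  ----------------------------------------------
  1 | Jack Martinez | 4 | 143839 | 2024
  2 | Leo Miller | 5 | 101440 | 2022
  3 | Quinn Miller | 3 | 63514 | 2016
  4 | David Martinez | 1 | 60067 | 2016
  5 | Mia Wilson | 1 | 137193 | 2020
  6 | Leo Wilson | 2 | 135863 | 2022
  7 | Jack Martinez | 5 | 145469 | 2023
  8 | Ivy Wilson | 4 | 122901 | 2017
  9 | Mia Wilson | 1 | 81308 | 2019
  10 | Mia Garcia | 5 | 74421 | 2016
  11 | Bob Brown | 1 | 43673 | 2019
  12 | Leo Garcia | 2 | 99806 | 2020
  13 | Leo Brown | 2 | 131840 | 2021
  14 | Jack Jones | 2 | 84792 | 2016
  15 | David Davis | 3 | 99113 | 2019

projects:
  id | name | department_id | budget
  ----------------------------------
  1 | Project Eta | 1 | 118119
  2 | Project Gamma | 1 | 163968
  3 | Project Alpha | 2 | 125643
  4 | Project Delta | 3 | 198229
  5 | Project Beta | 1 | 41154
SELECT department_id, SUM(salary) AS sum_salary FROM employees GROUP BY department_id

Execution result:
department_id | sum_salary
1 | 322241
2 | 452301
3 | 162627
4 | 266740
5 | 321330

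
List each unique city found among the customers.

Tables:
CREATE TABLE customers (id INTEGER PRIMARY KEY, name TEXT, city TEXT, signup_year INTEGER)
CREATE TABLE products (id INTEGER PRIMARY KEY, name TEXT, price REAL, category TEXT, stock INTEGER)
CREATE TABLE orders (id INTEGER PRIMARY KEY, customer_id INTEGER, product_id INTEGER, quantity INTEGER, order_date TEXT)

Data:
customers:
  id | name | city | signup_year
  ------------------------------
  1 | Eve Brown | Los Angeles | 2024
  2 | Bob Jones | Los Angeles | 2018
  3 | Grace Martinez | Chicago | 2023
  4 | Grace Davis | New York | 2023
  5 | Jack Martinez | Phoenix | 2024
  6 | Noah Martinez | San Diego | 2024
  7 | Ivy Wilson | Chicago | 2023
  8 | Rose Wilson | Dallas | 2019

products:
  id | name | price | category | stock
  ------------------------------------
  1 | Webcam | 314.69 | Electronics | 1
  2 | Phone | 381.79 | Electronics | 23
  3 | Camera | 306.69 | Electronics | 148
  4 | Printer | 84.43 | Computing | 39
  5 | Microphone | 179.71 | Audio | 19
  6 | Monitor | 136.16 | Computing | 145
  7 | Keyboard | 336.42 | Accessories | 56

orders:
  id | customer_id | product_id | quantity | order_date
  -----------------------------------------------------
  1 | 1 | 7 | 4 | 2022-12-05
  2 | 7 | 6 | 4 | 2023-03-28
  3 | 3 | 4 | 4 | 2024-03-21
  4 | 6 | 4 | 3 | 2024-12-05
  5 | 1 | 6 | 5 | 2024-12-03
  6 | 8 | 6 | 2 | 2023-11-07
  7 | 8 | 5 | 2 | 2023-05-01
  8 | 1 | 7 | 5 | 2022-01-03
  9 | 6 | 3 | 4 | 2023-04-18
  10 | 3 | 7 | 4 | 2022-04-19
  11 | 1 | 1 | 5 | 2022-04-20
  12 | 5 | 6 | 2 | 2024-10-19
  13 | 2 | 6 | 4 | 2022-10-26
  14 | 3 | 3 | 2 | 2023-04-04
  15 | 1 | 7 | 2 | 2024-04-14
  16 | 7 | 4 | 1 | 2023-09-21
SELECT DISTINCT city FROM customers

Execution result:
city
Los Angeles
Chicago
New York
Phoenix
San Diego
Dallas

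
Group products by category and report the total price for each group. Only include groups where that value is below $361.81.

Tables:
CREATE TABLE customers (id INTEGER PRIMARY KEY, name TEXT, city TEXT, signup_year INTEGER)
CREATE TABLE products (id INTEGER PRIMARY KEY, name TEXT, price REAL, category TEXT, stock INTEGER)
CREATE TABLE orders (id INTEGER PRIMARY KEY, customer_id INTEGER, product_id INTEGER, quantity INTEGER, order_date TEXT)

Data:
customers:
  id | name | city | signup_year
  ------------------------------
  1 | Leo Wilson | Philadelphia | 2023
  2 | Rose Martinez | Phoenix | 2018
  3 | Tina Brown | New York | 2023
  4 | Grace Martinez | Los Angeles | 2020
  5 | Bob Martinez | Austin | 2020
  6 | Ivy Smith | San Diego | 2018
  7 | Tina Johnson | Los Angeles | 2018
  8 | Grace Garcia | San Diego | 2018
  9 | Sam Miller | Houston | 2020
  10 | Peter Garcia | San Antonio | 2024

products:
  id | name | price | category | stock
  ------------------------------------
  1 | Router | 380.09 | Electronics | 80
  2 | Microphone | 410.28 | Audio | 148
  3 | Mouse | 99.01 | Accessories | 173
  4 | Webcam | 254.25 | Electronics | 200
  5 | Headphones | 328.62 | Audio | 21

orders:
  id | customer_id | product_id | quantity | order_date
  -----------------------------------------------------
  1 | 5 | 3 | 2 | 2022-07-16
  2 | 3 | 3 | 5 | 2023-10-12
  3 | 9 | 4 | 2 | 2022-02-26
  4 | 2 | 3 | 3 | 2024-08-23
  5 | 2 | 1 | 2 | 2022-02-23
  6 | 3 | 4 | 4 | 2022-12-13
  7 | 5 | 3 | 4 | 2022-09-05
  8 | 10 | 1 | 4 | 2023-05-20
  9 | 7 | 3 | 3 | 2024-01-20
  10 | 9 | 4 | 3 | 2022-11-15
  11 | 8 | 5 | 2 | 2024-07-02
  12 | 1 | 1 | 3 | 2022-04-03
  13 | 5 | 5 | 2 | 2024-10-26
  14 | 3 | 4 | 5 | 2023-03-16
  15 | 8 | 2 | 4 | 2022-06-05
SELECT category, SUM(price) AS sum_price FROM products GROUP BY category HAVING SUM(price) < 361.81

Execution result:
category | sum_price
Accessories | 99.01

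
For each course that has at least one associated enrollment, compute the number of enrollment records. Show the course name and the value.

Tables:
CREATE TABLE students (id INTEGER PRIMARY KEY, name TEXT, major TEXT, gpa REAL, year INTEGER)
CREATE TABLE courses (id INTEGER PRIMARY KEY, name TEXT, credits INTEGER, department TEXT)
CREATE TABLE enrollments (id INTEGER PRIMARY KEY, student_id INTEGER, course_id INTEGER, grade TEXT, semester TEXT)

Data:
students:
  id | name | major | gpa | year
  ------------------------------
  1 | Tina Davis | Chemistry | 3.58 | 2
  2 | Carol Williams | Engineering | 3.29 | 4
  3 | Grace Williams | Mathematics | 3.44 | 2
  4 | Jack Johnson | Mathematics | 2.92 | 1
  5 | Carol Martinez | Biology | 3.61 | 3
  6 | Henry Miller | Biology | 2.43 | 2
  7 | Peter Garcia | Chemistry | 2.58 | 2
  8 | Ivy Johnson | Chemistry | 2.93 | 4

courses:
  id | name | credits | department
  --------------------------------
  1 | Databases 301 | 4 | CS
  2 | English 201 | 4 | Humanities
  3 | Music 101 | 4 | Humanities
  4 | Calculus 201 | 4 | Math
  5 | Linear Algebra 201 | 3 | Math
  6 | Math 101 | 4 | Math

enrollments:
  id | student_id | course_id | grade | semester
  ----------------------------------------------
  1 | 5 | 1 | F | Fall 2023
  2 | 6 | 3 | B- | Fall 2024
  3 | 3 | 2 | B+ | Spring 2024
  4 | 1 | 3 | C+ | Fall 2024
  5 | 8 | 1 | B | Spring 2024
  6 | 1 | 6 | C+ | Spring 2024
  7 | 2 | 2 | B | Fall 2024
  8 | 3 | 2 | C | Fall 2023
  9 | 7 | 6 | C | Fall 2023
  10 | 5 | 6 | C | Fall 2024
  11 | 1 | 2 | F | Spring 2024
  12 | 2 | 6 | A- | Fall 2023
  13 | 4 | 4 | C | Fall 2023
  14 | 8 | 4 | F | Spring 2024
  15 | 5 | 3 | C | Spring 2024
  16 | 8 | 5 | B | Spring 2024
SELECT p.name, COUNT(*) AS n FROM enrollments c JOIN courses p ON c.course_id = p.id GROUP BY p.id, p.name

Execution result:
name | n
Databases 301 | 2
English 201 | 4
Music 101 | 3
Calculus 201 | 2
Linear Algebra 201 | 1
Math 101 | 4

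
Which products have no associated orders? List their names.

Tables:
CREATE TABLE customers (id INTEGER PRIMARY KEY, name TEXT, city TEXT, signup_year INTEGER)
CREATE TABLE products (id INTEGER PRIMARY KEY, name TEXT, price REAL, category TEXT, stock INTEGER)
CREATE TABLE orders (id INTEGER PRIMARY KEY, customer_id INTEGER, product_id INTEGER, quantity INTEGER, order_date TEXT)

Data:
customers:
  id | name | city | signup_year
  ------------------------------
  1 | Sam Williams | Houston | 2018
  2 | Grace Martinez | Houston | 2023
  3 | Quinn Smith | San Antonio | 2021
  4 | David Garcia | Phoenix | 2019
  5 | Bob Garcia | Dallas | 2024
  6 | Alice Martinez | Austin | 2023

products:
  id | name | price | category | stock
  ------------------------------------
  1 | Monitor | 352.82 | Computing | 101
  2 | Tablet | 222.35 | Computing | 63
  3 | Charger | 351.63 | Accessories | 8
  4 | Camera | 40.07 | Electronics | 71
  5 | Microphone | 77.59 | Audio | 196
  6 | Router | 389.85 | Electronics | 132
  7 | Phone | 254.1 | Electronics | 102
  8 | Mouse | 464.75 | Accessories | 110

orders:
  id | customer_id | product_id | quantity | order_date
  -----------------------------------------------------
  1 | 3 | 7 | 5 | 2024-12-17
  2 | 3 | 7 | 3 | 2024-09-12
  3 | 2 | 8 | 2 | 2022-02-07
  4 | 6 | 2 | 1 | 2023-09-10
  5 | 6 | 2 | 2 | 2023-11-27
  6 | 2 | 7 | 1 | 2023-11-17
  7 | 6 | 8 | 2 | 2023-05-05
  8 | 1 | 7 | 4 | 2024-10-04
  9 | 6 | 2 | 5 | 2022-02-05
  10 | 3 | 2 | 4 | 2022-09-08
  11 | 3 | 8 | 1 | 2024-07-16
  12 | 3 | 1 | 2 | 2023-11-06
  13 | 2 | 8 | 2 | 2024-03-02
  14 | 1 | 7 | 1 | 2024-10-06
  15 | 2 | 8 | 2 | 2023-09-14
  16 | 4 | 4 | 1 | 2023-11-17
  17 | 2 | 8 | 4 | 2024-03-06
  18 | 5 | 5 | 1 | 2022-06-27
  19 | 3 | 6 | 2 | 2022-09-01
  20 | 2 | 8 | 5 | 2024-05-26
SELECT p.name FROM products p LEFT JOIN orders c ON c.product_id = p.id WHERE c.id IS NULL

Execution result:
Charger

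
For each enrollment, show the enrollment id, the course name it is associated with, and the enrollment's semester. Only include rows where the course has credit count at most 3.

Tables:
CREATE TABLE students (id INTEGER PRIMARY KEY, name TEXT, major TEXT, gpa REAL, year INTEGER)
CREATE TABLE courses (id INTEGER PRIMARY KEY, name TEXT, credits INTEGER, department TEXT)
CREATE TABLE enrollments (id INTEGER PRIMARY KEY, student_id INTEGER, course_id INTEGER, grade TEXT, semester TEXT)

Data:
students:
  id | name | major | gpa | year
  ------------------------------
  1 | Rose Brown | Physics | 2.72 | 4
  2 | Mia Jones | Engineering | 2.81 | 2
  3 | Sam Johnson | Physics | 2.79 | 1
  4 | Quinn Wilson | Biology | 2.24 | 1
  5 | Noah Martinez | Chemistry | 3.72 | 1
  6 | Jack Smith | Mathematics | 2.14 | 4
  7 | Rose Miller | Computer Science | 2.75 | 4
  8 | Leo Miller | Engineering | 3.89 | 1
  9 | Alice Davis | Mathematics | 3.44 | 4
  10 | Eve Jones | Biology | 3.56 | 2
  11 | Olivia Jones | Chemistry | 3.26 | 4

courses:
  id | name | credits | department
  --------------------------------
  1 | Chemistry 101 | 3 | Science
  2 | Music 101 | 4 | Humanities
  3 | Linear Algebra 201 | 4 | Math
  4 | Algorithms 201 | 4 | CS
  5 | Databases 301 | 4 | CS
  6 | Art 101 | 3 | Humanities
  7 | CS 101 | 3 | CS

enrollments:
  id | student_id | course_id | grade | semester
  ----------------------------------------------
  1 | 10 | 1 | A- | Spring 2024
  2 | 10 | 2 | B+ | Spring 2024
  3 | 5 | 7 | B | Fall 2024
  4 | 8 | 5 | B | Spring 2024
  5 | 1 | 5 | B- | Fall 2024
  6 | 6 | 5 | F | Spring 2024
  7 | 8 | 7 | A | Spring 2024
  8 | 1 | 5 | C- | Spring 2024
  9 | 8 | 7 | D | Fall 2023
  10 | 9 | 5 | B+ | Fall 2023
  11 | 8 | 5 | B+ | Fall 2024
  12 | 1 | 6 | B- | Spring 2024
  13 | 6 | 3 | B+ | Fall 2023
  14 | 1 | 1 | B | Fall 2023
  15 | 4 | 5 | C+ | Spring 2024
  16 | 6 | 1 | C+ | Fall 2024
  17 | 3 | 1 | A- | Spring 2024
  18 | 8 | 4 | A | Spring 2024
SELECT c.id, p.name AS course, c.semester FROM enrollments c JOIN courses p ON c.course_id = p.id WHERE p.credits <= 3

Execution result:
id | course | semester
1 | Chemistry 101 | Spring 2024
3 | CS 101 | Fall 2024
7 | CS 101 | Spring 2024
9 | CS 101 | Fall 2023
12 | Art 101 | Spring 2024
14 | Chemistry 101 | Fall 2023
16 | Chemistry 101 | Fall 2024
17 | Chemistry 101 | Spring 2024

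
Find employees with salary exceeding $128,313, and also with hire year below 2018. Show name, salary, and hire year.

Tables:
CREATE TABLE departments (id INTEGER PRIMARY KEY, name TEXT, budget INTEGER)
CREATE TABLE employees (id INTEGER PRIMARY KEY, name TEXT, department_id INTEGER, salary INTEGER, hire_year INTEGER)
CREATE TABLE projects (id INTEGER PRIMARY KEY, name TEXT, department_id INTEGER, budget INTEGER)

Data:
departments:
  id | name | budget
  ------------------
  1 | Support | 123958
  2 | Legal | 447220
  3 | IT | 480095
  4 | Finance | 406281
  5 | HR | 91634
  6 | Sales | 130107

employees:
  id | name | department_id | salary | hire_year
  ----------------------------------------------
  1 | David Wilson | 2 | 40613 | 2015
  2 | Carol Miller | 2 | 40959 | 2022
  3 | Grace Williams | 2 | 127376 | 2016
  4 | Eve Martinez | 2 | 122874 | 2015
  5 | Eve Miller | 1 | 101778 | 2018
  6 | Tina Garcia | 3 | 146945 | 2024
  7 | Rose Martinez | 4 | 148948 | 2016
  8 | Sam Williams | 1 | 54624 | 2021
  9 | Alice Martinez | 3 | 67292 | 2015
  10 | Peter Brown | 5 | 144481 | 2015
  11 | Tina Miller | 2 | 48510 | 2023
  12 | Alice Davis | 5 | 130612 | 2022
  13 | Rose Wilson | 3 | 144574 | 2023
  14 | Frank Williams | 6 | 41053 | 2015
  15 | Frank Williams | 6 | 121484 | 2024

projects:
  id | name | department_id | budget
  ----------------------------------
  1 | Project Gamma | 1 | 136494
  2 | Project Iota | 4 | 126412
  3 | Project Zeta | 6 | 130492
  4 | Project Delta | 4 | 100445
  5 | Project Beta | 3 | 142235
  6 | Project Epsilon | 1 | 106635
SELECT name, salary, hire_year FROM employees WHERE salary > 128313 AND hire_year < 2018

Execution result:
name | salary | hire_year
Rose Martinez | 148948 | 2016
Peter Brown | 144481 | 2015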